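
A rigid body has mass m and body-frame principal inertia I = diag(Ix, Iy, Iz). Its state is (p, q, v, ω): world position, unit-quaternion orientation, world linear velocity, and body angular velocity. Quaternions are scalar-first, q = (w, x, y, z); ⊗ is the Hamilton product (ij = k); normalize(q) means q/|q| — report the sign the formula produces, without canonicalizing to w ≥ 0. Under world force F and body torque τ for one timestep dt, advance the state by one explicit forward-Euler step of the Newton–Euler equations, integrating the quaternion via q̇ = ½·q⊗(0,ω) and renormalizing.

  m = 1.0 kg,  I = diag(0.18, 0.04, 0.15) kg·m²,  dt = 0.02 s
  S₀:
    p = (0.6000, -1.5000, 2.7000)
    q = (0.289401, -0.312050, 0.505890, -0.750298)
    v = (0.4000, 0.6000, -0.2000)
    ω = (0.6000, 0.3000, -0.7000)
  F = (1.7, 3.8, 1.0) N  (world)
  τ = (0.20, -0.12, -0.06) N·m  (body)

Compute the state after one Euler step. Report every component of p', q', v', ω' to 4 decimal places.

p' = (0.6080, -1.4880, 2.6960)
q' = (0.2845, -0.3116, 0.5000, -0.7563)
v' = (0.4340, 0.6760, -0.1800)
ω' = (0.6248, 0.2463, -0.7046)

(τ − ω×Iω)/I = (1.2394, -2.6850, -0.2320)
ω' = ω + α·dt = (0.6248, 0.2463, -0.7046)
Hamilton product q⊗(0,ω) = (-0.4897456, 0.0446070, -0.5817935, -0.5997297)
updated quaternion q' = (0.2845, -0.3116, 0.5000, -0.7563)
p + v·dt = (0.6080, -1.4880, 2.6960)
v + (F/m)dt = (0.4340, 0.6760, -0.1800)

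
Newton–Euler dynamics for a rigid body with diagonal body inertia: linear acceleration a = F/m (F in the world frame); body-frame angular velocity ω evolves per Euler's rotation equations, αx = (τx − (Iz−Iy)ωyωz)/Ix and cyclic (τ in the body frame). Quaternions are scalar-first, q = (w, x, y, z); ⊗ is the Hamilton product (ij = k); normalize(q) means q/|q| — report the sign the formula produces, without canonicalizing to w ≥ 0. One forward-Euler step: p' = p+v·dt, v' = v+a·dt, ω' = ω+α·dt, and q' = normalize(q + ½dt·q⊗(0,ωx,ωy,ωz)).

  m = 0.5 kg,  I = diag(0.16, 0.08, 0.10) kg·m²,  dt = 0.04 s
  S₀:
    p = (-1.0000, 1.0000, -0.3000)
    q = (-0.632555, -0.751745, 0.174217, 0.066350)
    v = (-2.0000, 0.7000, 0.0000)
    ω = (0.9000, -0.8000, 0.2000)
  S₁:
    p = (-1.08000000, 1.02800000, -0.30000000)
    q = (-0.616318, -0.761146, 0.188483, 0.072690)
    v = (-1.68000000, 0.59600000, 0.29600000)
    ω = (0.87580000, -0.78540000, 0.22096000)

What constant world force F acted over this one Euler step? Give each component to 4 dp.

F = (4.0000, -1.3000, 3.7000)

v₁ − v₀ = (0.32000000, -0.10400000, 0.29600000)
m·(v₁−v₀)/dt = (4.0000, -1.3000, 3.7000)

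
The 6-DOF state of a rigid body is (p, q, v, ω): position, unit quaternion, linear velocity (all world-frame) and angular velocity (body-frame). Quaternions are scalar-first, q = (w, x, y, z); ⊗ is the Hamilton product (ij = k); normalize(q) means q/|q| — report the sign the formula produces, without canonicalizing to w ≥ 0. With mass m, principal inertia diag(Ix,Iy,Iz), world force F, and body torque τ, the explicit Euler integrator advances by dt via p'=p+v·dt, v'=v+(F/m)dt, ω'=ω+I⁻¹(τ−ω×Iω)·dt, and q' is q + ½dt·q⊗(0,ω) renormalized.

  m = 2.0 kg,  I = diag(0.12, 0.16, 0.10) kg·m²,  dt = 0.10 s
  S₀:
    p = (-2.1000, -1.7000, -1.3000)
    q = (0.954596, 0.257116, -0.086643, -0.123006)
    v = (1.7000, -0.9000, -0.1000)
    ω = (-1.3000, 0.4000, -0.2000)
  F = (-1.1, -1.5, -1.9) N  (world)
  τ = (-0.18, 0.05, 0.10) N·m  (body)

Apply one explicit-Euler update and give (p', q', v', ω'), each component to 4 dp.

precession coupling ω×(Iω) = (0.0048, 0.0052, -0.0208)
α = I⁻¹(τ − ω×Iω) = (-1.5400, 0.2800, 1.2080)
new body rate ω' = (-1.4540, 0.4280, -0.0792)
q⊗(0,ω) = (0.3443068, -1.1744438, 0.5931694, -0.2007087)
updated quaternion q' = (0.9695, 0.1979, -0.0569, -0.1327)
p + v·dt = (-1.9300, -1.7900, -1.3100)
v' = v + a·dt = (1.6450, -0.9750, -0.1950)

p' = (-1.9300, -1.7900, -1.3100)
q' = (0.9695, 0.1979, -0.0569, -0.1327)
v' = (1.6450, -0.9750, -0.1950)
ω' = (-1.4540, 0.4280, -0.0792)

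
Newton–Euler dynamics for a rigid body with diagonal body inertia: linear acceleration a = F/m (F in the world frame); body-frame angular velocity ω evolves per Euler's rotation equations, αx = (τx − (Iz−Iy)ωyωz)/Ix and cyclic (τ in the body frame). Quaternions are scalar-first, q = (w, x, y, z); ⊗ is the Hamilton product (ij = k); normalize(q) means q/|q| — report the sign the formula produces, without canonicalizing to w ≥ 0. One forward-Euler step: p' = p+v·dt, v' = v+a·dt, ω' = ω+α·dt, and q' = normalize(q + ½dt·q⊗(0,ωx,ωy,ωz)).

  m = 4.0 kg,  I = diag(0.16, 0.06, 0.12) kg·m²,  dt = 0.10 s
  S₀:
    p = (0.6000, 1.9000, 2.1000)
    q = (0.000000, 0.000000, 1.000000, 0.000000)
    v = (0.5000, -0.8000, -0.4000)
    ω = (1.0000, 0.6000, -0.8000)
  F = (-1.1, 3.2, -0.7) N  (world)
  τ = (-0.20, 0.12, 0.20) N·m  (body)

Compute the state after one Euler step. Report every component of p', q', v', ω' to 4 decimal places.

gyro term ω×Iω = (-0.0288, -0.0320, -0.0600)
α = I⁻¹(τ − ω×Iω) = (-1.0700, 2.5333, 2.1667)
ω' = ω + α·dt = (0.8930, 0.8533, -0.5833)
2q̇ = q⊗(0,ω) = (-0.6000000, -0.8000000, 0.0000000, -1.0000000)
q + ½dt·q⊗(0,ω), renormalized = (-0.0299, -0.0399, 0.9975, -0.0499)
a = (-0.2750, 0.8000, -0.1750)
p + v·dt = (0.6500, 1.8200, 2.0600)
new velocity v' = (0.4725, -0.7200, -0.4175)

p' = (0.6500, 1.8200, 2.0600)
q' = (-0.0299, -0.0399, 0.9975, -0.0499)
v' = (0.4725, -0.7200, -0.4175)
ω' = (0.8930, 0.8533, -0.5833)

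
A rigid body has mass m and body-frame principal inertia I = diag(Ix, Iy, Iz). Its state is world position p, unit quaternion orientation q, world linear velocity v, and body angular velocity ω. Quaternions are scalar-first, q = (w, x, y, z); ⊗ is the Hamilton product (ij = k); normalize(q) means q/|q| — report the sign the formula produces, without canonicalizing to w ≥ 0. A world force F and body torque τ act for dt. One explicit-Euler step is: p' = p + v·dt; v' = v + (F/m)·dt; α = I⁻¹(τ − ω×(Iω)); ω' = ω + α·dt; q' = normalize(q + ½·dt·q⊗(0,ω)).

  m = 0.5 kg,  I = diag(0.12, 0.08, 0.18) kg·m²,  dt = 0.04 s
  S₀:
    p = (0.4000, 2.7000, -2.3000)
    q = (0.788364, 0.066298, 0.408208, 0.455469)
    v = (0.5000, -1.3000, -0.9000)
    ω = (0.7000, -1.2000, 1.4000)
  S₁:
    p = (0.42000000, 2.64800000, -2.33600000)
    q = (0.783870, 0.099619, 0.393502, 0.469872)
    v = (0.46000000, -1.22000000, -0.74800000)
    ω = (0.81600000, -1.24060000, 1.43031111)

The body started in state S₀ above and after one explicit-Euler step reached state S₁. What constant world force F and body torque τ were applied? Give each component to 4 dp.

F = (-0.5000, 1.0000, 1.9000)
τ = (0.1800, -0.1400, 0.1700)

velocity change Δv = (-0.04000000, 0.08000000, 0.15200000)
F = m·Δv/dt = (-0.5000, 1.0000, 1.9000)
ω₁ − ω₀ = (0.11600000, -0.04060000, 0.03031111)
ω₀×(Iω₀) = (-0.1680, -0.0588, 0.0336)
τ = I·(Δω/dt) + ω₀×(Iω₀) = (0.1800, -0.1400, 0.1700)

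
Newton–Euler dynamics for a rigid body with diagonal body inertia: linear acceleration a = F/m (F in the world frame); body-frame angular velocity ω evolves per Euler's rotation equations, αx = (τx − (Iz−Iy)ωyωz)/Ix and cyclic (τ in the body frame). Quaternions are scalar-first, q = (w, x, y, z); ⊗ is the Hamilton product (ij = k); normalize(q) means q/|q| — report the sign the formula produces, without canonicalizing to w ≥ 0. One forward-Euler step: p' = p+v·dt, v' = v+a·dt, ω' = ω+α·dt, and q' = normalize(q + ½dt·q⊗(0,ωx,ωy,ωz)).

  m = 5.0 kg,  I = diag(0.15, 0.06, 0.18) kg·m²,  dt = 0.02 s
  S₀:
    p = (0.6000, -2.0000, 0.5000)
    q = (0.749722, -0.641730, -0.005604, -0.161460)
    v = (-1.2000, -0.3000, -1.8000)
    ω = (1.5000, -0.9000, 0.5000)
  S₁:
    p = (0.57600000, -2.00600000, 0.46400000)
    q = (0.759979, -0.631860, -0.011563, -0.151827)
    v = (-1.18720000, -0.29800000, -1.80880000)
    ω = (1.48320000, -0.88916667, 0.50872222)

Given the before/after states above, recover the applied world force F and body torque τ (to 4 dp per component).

F = (3.2000, 0.5000, -2.2000)
τ = (-0.1800, 0.0100, 0.2000)

Δω = ω₁−ω₀ = (-0.01680000, 0.01083333, 0.00872222)
τ = I·(Δω/dt) + ω₀×(Iω₀) = (-0.1800, 0.0100, 0.2000)
velocity change Δv = (0.01280000, 0.00200000, -0.00880000)
F = m·Δv/dt = (3.2000, 0.5000, -2.2000)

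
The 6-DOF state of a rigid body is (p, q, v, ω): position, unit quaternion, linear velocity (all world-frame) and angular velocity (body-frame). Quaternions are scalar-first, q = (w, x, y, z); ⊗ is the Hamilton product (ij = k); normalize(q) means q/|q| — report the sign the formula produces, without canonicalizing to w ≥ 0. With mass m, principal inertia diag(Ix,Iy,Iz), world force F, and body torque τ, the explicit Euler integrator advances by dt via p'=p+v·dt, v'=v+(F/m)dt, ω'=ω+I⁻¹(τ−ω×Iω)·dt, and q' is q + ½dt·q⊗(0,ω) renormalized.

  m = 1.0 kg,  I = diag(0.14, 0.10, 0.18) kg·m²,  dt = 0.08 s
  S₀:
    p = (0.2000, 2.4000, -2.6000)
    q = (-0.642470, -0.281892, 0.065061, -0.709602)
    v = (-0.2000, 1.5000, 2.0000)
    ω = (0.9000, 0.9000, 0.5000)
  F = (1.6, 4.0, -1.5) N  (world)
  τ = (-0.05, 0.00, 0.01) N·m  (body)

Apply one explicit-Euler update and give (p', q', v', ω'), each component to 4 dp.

p' = (0.1840, 2.5200, -2.4400)
q' = (-0.6195, -0.2778, 0.0220, -0.7338)
v' = (-0.0720, 1.8200, 1.8800)
ω' = (0.8509, 0.9144, 0.5188)

a = (1.6000, 4.0000, -1.5000)
p + v·dt = (0.1840, 2.5200, -2.4400)
v' = v + a·dt = (-0.0720, 1.8200, 1.8800)
α = I⁻¹(τ − ω×Iω) = (-0.6143, 0.1800, 0.2356)
ω' = ω + α·dt = (0.8509, 0.9144, 0.5188)
2q̇ = q⊗(0,ω) = (0.5499489, 0.0929493, -1.0759188, -0.6334927)
q + ½dt·q⊗(0,ω), renormalized = (-0.6195, -0.2778, 0.0220, -0.7338)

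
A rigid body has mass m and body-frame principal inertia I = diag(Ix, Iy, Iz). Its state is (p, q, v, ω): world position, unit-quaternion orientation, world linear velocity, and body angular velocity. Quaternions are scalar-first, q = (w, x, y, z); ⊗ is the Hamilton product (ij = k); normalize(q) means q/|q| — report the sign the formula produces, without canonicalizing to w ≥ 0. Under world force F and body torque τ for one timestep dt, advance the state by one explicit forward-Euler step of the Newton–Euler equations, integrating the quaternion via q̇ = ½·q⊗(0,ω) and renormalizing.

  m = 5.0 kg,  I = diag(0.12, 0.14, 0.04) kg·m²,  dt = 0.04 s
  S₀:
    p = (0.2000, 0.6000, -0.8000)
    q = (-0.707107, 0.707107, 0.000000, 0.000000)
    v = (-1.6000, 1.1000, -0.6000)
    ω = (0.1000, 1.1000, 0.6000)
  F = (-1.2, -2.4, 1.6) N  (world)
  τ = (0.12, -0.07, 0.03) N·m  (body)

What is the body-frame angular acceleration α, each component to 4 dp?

α = (1.5500, -0.5343, 0.6950)

gyro term ω×Iω = (-0.0660, 0.0048, 0.0022)
angular accel α = (1.5500, -0.5343, 0.6950)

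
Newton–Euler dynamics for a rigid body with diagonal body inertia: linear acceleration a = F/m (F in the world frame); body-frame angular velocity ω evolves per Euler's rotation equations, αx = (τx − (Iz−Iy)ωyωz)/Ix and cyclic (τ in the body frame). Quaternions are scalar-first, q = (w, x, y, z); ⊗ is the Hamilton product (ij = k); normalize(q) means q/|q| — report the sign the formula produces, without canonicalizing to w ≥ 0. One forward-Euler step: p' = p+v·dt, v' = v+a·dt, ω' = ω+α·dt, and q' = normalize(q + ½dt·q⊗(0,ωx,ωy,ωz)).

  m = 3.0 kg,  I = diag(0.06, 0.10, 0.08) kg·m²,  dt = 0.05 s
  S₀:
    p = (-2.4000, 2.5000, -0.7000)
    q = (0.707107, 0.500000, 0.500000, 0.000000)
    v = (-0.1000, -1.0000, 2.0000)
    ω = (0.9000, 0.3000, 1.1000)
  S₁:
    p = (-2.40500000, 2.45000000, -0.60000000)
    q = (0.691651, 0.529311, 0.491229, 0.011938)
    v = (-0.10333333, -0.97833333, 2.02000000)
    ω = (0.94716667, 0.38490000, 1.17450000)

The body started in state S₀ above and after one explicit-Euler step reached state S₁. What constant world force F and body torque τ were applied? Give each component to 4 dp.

Δω = ω₁−ω₀ = (0.04716667, 0.08490000, 0.07450000)
gyro term ω₀×Iω₀ = (-0.0066, -0.0198, 0.0108)
I·α + gyro = (0.0500, 0.1500, 0.1300)
Δv = v₁−v₀ = (-0.00333333, 0.02166667, 0.02000000)
m·(v₁−v₀)/dt = (-0.2000, 1.3000, 1.2000)

F = (-0.2000, 1.3000, 1.2000)
τ = (0.0500, 0.1500, 0.1300)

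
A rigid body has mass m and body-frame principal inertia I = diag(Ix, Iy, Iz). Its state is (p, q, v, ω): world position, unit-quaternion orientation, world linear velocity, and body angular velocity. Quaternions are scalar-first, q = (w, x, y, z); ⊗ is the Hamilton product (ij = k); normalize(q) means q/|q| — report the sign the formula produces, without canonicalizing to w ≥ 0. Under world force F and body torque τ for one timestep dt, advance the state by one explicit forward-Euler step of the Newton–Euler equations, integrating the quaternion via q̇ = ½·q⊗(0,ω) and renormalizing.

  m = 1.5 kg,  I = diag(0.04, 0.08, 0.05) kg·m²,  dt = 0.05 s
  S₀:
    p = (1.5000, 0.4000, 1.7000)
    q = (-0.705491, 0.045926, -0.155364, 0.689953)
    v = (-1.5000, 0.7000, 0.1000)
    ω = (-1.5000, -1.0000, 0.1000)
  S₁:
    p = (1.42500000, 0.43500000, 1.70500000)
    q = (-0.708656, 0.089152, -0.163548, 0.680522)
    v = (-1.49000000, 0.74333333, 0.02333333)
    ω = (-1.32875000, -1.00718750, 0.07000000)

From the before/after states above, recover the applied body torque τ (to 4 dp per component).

τ = (0.1400, -0.0100, 0.0300)

Δω = ω₁−ω₀ = (0.17125000, -0.00718750, -0.03000000)
precession coupling = (0.0030, 0.0015, 0.0600)
applied torque τ = (0.1400, -0.0100, 0.0300)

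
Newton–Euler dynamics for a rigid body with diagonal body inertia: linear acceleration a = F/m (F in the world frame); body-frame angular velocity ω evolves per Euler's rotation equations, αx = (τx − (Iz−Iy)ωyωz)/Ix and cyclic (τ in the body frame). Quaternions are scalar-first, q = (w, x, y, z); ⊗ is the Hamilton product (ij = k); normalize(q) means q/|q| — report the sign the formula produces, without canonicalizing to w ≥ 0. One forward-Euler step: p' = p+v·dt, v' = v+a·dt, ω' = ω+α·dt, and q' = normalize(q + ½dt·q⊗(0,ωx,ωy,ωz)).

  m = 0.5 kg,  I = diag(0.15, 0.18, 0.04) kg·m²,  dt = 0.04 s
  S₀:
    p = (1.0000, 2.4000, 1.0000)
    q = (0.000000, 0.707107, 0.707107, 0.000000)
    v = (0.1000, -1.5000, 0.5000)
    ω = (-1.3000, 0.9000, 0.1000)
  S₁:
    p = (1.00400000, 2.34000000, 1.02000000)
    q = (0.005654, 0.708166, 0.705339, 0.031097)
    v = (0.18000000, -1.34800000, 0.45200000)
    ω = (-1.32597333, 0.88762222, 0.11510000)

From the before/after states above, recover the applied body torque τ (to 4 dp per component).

Δω = ω₁−ω₀ = (-0.02597333, -0.01237778, 0.01510000)
ω₀×(Iω₀) = (-0.0126, -0.0143, -0.0351)
I·α + gyro = (-0.1100, -0.0700, -0.0200)

τ = (-0.1100, -0.0700, -0.0200)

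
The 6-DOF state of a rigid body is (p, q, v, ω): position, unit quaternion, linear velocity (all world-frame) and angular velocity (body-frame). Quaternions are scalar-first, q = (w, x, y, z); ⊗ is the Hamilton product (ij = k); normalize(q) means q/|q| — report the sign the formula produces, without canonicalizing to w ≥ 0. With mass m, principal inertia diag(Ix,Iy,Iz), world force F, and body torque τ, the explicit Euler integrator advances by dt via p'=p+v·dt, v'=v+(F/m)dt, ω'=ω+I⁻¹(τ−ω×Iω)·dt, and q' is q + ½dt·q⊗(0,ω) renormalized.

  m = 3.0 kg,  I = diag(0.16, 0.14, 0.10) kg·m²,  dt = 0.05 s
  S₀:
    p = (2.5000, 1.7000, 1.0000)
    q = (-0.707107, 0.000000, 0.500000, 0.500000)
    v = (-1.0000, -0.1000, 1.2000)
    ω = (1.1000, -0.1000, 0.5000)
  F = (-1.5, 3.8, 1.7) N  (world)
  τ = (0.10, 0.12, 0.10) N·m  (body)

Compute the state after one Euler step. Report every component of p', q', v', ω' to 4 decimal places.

p' = (2.4500, 1.6950, 1.0600)
q' = (-0.7118, -0.0119, 0.5153, 0.4772)
v' = (-1.0250, -0.0367, 1.2283)
ω' = (1.1306, -0.0689, 0.5489)

angular accel α = (0.6125, 0.6214, 0.9780)
ω' = ω + α·dt = (1.1306, -0.0689, 0.5489)
q⊗(0,ω) = (-0.2000000, -0.4778177, 0.6207107, -0.9035535)
updated quaternion q' = (-0.7118, -0.0119, 0.5153, 0.4772)
a = (-0.5000, 1.2667, 0.5667)
p' = p + v·dt = (2.4500, 1.6950, 1.0600)
v' = v + a·dt = (-1.0250, -0.0367, 1.2283)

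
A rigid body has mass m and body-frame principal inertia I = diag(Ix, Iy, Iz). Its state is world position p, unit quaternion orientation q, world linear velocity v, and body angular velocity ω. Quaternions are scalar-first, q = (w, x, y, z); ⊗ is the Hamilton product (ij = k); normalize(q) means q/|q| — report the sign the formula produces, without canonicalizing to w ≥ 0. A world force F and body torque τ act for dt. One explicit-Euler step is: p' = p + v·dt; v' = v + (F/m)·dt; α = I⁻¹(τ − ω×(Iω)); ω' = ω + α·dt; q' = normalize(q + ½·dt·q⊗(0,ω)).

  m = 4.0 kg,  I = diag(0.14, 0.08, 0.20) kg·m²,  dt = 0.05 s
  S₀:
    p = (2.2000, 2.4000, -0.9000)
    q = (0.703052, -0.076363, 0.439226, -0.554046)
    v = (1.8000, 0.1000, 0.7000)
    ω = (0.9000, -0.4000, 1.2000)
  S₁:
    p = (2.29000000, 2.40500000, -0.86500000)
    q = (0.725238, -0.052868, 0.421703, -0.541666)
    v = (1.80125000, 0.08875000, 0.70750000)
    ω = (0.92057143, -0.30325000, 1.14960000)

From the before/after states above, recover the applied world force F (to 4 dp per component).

velocity change Δv = (0.00125000, -0.01125000, 0.00750000)
m·(v₁−v₀)/dt = (0.1000, -0.9000, 0.6000)

F = (0.1000, -0.9000, 0.6000)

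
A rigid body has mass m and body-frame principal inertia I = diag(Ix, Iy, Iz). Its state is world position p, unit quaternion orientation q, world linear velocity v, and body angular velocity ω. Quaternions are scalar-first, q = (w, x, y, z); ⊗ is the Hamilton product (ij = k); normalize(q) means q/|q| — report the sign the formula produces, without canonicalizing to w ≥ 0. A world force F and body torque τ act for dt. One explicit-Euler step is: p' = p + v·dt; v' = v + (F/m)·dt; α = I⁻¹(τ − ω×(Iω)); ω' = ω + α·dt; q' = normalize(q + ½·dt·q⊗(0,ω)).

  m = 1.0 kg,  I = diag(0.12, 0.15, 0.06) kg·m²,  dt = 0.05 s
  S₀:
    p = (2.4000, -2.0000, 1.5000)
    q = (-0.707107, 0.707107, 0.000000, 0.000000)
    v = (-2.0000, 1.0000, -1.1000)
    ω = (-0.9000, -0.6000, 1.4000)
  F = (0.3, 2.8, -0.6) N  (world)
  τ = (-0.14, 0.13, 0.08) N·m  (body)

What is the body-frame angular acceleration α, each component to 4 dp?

α = (-1.7967, 1.3707, 1.0633)

precession coupling ω×(Iω) = (0.0756, -0.0756, 0.0162)
angular accel α = (-1.7967, 1.3707, 1.0633)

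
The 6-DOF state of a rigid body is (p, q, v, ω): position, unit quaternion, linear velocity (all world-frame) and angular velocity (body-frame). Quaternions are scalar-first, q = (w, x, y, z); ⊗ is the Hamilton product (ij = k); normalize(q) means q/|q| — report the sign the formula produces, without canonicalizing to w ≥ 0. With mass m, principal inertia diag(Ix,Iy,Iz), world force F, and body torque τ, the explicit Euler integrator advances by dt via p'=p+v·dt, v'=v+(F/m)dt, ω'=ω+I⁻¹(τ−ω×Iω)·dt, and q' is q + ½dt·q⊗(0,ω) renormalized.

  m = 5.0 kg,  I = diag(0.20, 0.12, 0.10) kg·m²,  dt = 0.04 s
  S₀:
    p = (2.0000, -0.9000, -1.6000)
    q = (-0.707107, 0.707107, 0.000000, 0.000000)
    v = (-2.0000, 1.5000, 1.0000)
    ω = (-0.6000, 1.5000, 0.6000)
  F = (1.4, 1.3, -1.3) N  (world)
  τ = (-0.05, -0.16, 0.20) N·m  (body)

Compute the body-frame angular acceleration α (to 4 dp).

α = (-0.1600, -1.0333, 1.2800)

ω×(Iω) gyroscopic = (-0.0180, -0.0360, 0.0720)
angular accel α = (-0.1600, -1.0333, 1.2800)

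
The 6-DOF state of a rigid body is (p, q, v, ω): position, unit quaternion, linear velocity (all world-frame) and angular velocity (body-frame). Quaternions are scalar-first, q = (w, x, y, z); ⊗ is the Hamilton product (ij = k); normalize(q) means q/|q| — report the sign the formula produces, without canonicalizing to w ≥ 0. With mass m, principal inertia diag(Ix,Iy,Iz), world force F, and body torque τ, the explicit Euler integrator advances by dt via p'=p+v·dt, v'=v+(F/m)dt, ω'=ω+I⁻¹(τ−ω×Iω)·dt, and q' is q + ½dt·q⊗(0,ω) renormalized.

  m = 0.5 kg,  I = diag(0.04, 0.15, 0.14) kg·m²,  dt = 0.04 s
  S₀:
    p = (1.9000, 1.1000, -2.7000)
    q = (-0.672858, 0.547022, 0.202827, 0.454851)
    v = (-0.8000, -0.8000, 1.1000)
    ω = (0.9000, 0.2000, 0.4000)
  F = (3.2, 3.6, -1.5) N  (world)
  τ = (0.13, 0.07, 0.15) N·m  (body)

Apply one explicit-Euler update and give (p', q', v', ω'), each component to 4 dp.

p' = (1.8680, 1.0680, -2.6560)
q' = (-0.6870, 0.5346, 0.2039, 0.4479)
v' = (-0.5440, -0.5120, 0.9800)
ω' = (1.0308, 0.2283, 0.4372)

a = (6.4000, 7.2000, -3.0000)
p + v·dt = (1.8680, 1.0680, -2.6560)
v' = v + a·dt = (-0.5440, -0.5120, 0.9800)
gyro term ω×Iω = (-0.0008, -0.0360, 0.0198)
angular accel α = (3.2700, 0.7067, 0.9300)
ω + α·dt = (1.0308, 0.2283, 0.4372)
q⊗(0,ω) = (-0.7148256, -0.6154116, 0.0559855, -0.3422831)
q' = normalize(q + ½dt·q⊗(0,ω)) = (-0.6870, 0.5346, 0.2039, 0.4479)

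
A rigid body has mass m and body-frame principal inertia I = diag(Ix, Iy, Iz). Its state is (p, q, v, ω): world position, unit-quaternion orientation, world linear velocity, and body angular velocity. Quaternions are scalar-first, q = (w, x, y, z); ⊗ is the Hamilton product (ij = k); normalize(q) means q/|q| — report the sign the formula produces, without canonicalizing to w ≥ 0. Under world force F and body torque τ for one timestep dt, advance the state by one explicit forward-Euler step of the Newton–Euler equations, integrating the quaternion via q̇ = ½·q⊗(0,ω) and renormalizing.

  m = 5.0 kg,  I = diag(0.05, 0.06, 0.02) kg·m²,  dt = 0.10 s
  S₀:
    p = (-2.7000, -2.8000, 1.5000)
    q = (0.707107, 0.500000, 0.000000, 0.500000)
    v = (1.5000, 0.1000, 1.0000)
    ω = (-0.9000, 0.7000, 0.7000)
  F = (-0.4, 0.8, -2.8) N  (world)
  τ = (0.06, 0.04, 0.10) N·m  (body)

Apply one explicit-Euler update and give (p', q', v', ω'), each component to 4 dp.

linear accel F/m = (-0.0800, 0.1600, -0.5600)
p' = p + v·dt = (-2.5500, -2.7900, 1.6000)
new velocity v' = (1.4920, 0.1160, 0.9440)
gyro term ω×Iω = (-0.0196, -0.0189, -0.0063)
α = I⁻¹(τ − ω×Iω) = (1.5920, 0.9817, 5.3150)
ω + α·dt = (-0.7408, 0.7982, 1.2315)
2q̇ = q⊗(0,ω) = (0.1000000, -0.9863963, -0.3050251, 0.8449749)
updated quaternion q' = (0.7105, 0.4497, -0.0152, 0.5410)

p' = (-2.5500, -2.7900, 1.6000)
q' = (0.7105, 0.4497, -0.0152, 0.5410)
v' = (1.4920, 0.1160, 0.9440)
ω' = (-0.7408, 0.7982, 1.2315)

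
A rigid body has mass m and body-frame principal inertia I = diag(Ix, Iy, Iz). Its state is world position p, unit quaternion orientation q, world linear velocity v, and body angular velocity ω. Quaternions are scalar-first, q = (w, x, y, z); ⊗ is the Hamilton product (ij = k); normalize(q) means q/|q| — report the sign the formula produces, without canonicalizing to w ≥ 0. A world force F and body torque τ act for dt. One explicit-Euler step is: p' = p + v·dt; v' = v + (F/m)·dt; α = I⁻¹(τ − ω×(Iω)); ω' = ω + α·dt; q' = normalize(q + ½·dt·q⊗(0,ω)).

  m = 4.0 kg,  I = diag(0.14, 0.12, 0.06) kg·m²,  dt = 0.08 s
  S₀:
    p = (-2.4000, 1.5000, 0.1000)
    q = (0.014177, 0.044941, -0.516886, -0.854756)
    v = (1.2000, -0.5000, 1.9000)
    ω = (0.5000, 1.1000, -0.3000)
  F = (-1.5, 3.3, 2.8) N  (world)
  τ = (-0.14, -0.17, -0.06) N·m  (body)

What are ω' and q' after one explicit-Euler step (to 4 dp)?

(τ − ω×Iω)/I = (-1.1414, -1.3167, -0.8167)
ω + α·dt = (0.4087, 0.9947, -0.3653)
q⊗(0,ω) = (0.2896773, 1.1023859, -0.3983010, 0.3036250)
q + ½dt·q⊗(0,ω), renormalized = (0.0257, 0.0889, -0.5322, -0.8416)

ω' = (0.4087, 0.9947, -0.3653)
q' = (0.0257, 0.0889, -0.5322, -0.8416)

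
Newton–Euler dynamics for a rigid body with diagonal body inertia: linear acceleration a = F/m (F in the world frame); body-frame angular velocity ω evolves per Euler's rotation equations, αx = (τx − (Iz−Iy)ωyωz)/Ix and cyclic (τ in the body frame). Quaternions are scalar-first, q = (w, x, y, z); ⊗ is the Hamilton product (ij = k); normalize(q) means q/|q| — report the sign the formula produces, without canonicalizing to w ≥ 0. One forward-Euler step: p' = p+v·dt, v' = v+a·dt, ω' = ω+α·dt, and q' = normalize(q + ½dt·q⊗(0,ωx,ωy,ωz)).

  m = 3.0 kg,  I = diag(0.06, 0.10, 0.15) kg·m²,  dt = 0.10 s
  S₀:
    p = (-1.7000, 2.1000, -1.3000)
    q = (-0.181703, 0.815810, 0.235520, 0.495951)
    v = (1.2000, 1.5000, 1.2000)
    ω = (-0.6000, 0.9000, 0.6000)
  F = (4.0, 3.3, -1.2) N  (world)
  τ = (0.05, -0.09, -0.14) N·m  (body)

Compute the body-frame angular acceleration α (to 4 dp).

α = (0.3833, -1.2240, -0.7893)

precession coupling ω×(Iω) = (0.0270, 0.0324, -0.0216)
(τ − ω×Iω)/I = (0.3833, -1.2240, -0.7893)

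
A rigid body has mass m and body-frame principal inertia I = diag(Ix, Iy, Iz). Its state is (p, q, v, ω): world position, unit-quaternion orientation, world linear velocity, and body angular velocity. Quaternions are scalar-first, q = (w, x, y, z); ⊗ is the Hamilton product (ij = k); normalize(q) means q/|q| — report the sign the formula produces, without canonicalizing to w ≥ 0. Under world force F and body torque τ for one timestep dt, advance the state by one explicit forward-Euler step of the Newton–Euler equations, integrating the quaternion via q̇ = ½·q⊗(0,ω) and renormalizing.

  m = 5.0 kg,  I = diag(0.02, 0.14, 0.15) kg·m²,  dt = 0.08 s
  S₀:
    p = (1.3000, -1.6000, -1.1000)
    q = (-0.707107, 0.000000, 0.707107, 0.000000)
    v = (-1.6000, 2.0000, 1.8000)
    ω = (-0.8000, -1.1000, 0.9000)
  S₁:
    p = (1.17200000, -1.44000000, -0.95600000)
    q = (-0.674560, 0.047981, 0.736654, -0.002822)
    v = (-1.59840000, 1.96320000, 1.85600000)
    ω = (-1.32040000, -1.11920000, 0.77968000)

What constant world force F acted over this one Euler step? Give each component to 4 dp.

F = (0.1000, -2.3000, 3.5000)

v₁ − v₀ = (0.00160000, -0.03680000, 0.05600000)
applied force F = (0.1000, -2.3000, 3.5000)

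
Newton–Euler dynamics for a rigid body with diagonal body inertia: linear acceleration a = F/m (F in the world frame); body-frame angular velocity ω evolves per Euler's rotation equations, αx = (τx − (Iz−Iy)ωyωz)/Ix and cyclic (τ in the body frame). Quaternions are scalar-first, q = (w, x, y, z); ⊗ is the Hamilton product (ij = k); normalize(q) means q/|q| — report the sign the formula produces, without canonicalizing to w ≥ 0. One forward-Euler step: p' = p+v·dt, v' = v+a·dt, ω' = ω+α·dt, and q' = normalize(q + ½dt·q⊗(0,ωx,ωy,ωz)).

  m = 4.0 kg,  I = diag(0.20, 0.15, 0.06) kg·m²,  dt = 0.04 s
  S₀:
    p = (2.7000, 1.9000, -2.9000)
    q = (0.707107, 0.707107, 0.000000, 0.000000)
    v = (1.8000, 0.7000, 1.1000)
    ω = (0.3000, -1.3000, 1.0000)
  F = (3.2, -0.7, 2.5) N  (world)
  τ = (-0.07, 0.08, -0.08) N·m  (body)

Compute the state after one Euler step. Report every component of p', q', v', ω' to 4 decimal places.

angular accel α = (-0.9350, 0.2533, -1.6583)
ω + α·dt = (0.2626, -1.2899, 0.9337)
2q̇ = q⊗(0,ω) = (-0.2121321, 0.2121321, -1.6263461, -0.2121321)
updated quaternion q' = (0.7025, 0.7110, -0.0325, -0.0042)
linear accel F/m = (0.8000, -0.1750, 0.6250)
p + v·dt = (2.7720, 1.9280, -2.8560)
v' = v + a·dt = (1.8320, 0.6930, 1.1250)

p' = (2.7720, 1.9280, -2.8560)
q' = (0.7025, 0.7110, -0.0325, -0.0042)
v' = (1.8320, 0.6930, 1.1250)
ω' = (0.2626, -1.2899, 0.9337)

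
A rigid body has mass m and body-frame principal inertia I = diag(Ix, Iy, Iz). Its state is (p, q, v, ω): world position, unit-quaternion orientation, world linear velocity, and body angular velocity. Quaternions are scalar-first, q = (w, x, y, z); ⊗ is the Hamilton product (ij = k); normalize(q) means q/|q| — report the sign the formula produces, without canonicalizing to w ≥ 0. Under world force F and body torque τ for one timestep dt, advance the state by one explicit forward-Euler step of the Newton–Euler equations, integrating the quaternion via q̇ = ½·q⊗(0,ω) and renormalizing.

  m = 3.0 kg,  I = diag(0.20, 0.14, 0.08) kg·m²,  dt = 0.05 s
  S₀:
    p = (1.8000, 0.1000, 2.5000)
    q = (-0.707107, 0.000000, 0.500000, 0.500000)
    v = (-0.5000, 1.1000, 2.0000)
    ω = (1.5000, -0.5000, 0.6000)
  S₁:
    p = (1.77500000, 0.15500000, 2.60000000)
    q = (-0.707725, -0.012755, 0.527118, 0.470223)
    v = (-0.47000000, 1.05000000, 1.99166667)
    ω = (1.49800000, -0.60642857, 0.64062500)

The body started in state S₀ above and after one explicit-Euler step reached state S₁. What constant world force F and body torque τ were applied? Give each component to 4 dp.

F = (1.8000, -3.0000, -0.5000)
τ = (0.0100, -0.1900, 0.1100)

Δv = v₁−v₀ = (0.03000000, -0.05000000, -0.00833333)
F = m·Δv/dt = (1.8000, -3.0000, -0.5000)
rate change Δω = (-0.00200000, -0.10642857, 0.04062500)
applied torque τ = (0.0100, -0.1900, 0.1100)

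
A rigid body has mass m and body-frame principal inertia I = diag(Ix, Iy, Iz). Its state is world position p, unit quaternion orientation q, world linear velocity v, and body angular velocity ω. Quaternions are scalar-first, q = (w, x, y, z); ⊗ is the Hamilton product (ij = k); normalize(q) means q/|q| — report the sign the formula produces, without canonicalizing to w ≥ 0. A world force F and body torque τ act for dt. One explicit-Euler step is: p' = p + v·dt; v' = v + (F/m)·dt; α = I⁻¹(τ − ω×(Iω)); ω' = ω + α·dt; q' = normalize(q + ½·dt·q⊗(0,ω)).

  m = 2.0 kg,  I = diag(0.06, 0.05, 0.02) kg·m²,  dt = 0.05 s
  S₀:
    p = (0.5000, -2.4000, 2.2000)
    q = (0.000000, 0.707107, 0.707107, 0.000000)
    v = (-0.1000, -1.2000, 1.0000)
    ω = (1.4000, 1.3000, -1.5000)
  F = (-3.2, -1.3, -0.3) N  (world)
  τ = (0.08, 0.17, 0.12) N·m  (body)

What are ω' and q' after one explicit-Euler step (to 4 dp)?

α = I⁻¹(τ − ω×Iω) = (0.3583, 5.0800, 6.9100)
ω + α·dt = (1.4179, 1.5540, -1.1545)
Hamilton product q⊗(0,ω) = (-1.9091889, -1.0606605, 1.0606605, -0.0707107)
q + ½dt·q⊗(0,ω), renormalized = (-0.0476, 0.6793, 0.7323, -0.0018)

ω' = (1.4179, 1.5540, -1.1545)
q' = (-0.0476, 0.6793, 0.7323, -0.0018)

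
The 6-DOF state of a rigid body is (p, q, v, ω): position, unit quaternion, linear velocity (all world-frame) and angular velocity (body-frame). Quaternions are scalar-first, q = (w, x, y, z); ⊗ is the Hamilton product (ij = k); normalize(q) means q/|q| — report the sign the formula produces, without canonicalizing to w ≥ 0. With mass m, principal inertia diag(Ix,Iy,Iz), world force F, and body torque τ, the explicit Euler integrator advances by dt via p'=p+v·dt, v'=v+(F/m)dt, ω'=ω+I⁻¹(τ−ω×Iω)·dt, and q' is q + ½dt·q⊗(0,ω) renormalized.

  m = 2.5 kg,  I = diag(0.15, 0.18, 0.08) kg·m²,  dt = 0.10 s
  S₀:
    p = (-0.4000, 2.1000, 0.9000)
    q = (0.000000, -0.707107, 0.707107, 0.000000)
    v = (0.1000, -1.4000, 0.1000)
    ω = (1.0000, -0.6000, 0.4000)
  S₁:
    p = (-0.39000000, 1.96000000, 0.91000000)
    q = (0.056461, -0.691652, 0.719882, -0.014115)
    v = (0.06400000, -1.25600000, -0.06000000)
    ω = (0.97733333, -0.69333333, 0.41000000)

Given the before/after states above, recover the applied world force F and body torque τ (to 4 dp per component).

F = (-0.9000, 3.6000, -4.0000)
τ = (-0.0100, -0.1400, -0.0100)

ω₁ − ω₀ = (-0.02266667, -0.09333333, 0.01000000)
τ = I·(Δω/dt) + ω₀×(Iω₀) = (-0.0100, -0.1400, -0.0100)
v₁ − v₀ = (-0.03600000, 0.14400000, -0.16000000)
F = m·Δv/dt = (-0.9000, 3.6000, -4.0000)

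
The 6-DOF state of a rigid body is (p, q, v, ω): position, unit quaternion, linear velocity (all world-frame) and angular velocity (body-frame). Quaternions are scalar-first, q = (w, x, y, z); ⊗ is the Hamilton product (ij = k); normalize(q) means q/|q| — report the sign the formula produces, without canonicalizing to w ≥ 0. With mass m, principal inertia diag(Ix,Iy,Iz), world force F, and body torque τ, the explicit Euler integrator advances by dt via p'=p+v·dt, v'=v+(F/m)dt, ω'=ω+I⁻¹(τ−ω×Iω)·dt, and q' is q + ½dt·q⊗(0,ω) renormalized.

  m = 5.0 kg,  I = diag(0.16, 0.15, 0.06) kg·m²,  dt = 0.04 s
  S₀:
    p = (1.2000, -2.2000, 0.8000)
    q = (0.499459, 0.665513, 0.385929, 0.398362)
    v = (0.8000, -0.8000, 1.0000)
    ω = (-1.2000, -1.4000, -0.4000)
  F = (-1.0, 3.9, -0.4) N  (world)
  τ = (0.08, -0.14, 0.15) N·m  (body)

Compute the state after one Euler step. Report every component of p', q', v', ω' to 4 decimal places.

α = I⁻¹(τ − ω×Iω) = (0.8150, -1.2533, 2.7800)
ω + α·dt = (-1.1674, -1.4501, -0.2888)
Hamilton product q⊗(0,ω) = (1.4982610, -0.1960156, -0.9110718, -0.6683870)
q' = normalize(q + ½dt·q⊗(0,ω)) = (0.5290, 0.6611, 0.3674, 0.3847)
new position p' = (1.2320, -2.2320, 0.8400)
v + (F/m)dt = (0.7920, -0.7688, 0.9968)

p' = (1.2320, -2.2320, 0.8400)
q' = (0.5290, 0.6611, 0.3674, 0.3847)
v' = (0.7920, -0.7688, 0.9968)
ω' = (-1.1674, -1.4501, -0.2888)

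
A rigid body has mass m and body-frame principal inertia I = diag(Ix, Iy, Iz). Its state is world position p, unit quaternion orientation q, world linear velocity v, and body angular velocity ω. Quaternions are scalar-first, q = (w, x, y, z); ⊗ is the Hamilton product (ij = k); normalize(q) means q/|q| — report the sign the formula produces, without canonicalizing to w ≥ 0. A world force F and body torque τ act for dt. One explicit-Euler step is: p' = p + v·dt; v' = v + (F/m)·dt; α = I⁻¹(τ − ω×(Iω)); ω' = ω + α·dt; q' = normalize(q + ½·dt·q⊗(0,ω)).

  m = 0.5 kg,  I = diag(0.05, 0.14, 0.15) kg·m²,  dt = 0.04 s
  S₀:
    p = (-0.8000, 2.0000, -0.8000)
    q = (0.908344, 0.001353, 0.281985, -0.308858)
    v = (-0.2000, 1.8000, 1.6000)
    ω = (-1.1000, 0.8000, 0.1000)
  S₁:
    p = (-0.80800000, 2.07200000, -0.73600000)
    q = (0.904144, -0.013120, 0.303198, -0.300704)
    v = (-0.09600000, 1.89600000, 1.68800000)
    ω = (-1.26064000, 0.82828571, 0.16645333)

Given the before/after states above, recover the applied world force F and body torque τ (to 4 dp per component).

Δv = v₁−v₀ = (0.10400000, 0.09600000, 0.08800000)
m·(v₁−v₀)/dt = (1.3000, 1.2000, 1.1000)
rate change Δω = (-0.16064000, 0.02828571, 0.06645333)
τ = I·(Δω/dt) + ω₀×(Iω₀) = (-0.2000, 0.1100, 0.1700)

F = (1.3000, 1.2000, 1.1000)
τ = (-0.2000, 0.1100, 0.1700)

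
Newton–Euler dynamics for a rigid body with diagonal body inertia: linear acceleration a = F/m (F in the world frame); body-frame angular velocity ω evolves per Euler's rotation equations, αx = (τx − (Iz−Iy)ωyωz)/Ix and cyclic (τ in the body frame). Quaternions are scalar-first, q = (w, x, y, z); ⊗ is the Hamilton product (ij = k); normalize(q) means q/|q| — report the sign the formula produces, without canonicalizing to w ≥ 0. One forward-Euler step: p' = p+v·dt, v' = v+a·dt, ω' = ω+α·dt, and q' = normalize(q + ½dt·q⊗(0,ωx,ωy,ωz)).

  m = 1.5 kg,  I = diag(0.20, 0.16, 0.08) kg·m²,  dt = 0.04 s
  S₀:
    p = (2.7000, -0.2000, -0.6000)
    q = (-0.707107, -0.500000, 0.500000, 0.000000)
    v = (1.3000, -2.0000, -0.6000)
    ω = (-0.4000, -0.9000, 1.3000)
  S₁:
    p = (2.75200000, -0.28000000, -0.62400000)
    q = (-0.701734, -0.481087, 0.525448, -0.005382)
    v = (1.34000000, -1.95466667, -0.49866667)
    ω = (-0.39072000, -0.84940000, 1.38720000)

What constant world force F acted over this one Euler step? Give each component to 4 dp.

F = (1.5000, 1.7000, 3.8000)

v₁ − v₀ = (0.04000000, 0.04533333, 0.10133333)
applied force F = (1.5000, 1.7000, 3.8000)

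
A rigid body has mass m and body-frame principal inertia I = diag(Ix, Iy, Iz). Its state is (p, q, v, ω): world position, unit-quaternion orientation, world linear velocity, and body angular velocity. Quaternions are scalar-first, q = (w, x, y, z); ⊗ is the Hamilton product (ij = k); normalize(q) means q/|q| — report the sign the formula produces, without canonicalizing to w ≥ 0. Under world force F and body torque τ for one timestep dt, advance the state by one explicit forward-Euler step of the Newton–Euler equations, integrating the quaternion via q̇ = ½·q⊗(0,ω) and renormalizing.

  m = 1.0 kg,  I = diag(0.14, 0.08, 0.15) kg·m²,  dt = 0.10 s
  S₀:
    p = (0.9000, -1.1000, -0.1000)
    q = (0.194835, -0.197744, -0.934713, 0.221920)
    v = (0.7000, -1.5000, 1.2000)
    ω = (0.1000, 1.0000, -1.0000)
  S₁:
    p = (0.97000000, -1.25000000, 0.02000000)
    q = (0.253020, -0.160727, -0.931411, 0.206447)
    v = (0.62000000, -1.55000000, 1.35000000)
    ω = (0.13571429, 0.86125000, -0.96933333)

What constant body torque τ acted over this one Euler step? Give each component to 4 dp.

Δω = ω₁−ω₀ = (0.03571429, -0.13875000, 0.03066667)
applied torque τ = (-0.0200, -0.1100, 0.0400)

τ = (-0.0200, -0.1100, 0.0400)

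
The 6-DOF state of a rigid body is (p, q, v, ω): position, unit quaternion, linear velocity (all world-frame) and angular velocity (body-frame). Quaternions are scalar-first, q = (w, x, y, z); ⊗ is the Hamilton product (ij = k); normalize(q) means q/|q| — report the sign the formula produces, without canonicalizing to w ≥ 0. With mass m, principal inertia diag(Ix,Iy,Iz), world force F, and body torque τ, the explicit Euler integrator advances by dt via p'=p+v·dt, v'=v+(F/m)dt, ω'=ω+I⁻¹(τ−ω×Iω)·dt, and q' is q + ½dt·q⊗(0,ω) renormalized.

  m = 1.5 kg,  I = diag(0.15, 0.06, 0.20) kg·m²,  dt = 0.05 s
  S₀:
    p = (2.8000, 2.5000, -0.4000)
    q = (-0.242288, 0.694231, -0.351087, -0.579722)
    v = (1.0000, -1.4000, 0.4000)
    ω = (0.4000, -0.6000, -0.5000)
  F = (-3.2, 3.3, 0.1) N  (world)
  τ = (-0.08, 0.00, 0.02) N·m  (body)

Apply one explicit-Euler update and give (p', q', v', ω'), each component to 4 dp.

precession coupling ω×(Iω) = (0.0420, 0.0100, 0.0216)
α = I⁻¹(τ − ω×Iω) = (-0.8133, -0.1667, -0.0080)
new body rate ω' = (0.3593, -0.6083, -0.5004)
2q̇ = q⊗(0,ω) = (-0.7782056, -0.2692049, 0.2605995, -0.1549598)
q' = normalize(q + ½dt·q⊗(0,ω)) = (-0.2617, 0.6873, -0.3445, -0.5835)
p' = p + v·dt = (2.8500, 2.4300, -0.3800)
v' = v + a·dt = (0.8933, -1.2900, 0.4033)

p' = (2.8500, 2.4300, -0.3800)
q' = (-0.2617, 0.6873, -0.3445, -0.5835)
v' = (0.8933, -1.2900, 0.4033)
ω' = (0.3593, -0.6083, -0.5004)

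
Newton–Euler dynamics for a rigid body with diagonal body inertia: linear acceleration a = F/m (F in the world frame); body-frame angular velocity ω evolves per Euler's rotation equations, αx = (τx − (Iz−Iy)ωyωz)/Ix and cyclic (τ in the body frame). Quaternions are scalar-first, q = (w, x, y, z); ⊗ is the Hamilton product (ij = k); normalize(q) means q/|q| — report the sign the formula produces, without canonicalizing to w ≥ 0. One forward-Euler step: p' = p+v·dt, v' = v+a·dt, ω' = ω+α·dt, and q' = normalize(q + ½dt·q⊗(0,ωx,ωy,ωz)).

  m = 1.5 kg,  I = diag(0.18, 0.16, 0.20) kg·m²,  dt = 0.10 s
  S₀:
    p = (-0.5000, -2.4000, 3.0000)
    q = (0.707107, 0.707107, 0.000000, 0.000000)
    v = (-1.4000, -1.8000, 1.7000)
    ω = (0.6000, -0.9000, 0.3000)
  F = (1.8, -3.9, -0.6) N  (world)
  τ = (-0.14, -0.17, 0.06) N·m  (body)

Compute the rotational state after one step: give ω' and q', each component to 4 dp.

ω×(Iω) gyroscopic = (-0.0108, -0.0036, 0.0108)
(τ − ω×Iω)/I = (-0.7178, -1.0400, 0.2460)
ω + α·dt = (0.5282, -1.0040, 0.3246)
2q̇ = q⊗(0,ω) = (-0.4242642, 0.4242642, -0.8485284, -0.4242642)
q + ½dt·q⊗(0,ω), renormalized = (0.6848, 0.7272, -0.0424, -0.0212)

ω' = (0.5282, -1.0040, 0.3246)
q' = (0.6848, 0.7272, -0.0424, -0.0212)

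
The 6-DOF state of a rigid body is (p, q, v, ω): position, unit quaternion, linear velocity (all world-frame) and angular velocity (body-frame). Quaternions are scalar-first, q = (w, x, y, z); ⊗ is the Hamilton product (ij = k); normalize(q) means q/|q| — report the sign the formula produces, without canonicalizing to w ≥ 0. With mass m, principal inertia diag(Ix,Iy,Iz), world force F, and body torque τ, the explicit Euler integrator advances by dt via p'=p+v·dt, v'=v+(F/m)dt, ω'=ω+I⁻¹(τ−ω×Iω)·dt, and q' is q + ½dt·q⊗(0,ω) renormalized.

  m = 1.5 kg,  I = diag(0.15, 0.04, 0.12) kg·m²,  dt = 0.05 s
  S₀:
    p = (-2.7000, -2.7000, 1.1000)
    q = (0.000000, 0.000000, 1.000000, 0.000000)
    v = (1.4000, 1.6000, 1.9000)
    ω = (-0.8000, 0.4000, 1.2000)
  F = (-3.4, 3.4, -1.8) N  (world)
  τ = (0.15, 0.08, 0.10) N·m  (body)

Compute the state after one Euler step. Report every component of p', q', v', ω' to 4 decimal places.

p + v·dt = (-2.6300, -2.6200, 1.1950)
v + (F/m)dt = (1.2867, 1.7133, 1.8400)
angular accel α = (0.7440, 2.7200, 0.5400)
ω + α·dt = (-0.7628, 0.5360, 1.2270)
Hamilton product q⊗(0,ω) = (-0.4000000, 1.2000000, 0.0000000, 0.8000000)
q + ½dt·q⊗(0,ω), renormalized = (-0.0100, 0.0300, 0.9993, 0.0200)

p' = (-2.6300, -2.6200, 1.1950)
q' = (-0.0100, 0.0300, 0.9993, 0.0200)
v' = (1.2867, 1.7133, 1.8400)
ω' = (-0.7628, 0.5360, 1.2270)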